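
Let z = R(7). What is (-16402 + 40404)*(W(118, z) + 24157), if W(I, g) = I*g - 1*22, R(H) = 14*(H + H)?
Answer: 1134406526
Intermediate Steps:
R(H) = 28*H (R(H) = 14*(2*H) = 28*H)
z = 196 (z = 28*7 = 196)
W(I, g) = -22 + I*g (W(I, g) = I*g - 22 = -22 + I*g)
(-16402 + 40404)*(W(118, z) + 24157) = (-16402 + 40404)*((-22 + 118*196) + 24157) = 24002*((-22 + 23128) + 24157) = 24002*(23106 + 24157) = 24002*47263 = 1134406526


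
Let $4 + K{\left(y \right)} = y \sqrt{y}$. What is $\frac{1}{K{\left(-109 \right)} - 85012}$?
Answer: $\frac{i}{- 85016 i + 109 \sqrt{109}} \approx -1.176 \cdot 10^{-5} + 1.5742 \cdot 10^{-7} i$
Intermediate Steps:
$K{\left(y \right)} = -4 + y^{\frac{3}{2}}$ ($K{\left(y \right)} = -4 + y \sqrt{y} = -4 + y^{\frac{3}{2}}$)
$\frac{1}{K{\left(-109 \right)} - 85012} = \frac{1}{\left(-4 + \left(-109\right)^{\frac{3}{2}}\right) - 85012} = \frac{1}{\left(-4 - 109 i \sqrt{109}\right) - 85012} = \frac{1}{-85016 - 109 i \sqrt{109}}$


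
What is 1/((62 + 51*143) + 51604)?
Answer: 1/58959 ≈ 1.6961e-5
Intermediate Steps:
1/((62 + 51*143) + 51604) = 1/((62 + 7293) + 51604) = 1/(7355 + 51604) = 1/58959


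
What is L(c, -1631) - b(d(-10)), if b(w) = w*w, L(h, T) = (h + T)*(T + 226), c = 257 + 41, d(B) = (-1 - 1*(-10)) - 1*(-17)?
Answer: 1872189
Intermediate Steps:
d(B) = 26 (d(B) = (-1 + 10) + 17 = 9 + 17 = 26)
c = 298
L(h, T) = (226 + T)*(T + h) (L(h, T) = (T + h)*(226 + T) = (226 + T)*(T + h))
b(w) = w²
L(c, -1631) - b(d(-10)) = ((-1631)² + 226*(-1631) + 226*298 - 1631*298) - 1*26² = (2660161 - 368606 + 67348 - 486038) - 1*676 = 1872865 - 676 = 1872189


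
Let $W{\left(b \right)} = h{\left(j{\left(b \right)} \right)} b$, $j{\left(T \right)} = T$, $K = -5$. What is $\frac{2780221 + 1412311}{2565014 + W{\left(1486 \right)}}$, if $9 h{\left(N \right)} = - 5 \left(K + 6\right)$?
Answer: $\frac{9433197}{5769424} \approx 1.635$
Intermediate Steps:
$h{\left(N \right)} = - \frac{5}{9}$ ($h{\left(N \right)} = \frac{\left(-5\right) \left(-5 + 6\right)}{9} = \frac{\left(-5\right) 1}{9} = \frac{1}{9} \left(-5\right) = - \frac{5}{9}$)
$W{\left(b \right)} = - \frac{5 b}{9}$
$\frac{2780221 + 1412311}{2565014 + W{\left(1486 \right)}} = \frac{2780221 + 1412311}{2565014 - \frac{7430}{9}} = \frac{4192532}{2565014 - \frac{7430}{9}} = \frac{4192532}{\frac{23077696}{9}} = 4192532 \cdot \frac{9}{23077696} = \frac{9433197}{5769424}$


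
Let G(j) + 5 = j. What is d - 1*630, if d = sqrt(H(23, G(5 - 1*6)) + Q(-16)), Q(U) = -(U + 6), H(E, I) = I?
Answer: -628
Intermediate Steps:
G(j) = -5 + j
Q(U) = -6 - U (Q(U) = -(6 + U) = -6 - U)
d = 2 (d = sqrt((-5 + (5 - 1*6)) + (-6 - 1*(-16))) = sqrt((-5 + (5 - 6)) + (-6 + 16)) = sqrt((-5 - 1) + 10) = sqrt(-6 + 10) = sqrt(4) = 2)
d - 1*630 = 2 - 1*630 = 2 - 630 = -628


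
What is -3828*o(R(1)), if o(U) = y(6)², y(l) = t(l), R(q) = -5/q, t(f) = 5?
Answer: -95700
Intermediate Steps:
y(l) = 5
o(U) = 25 (o(U) = 5² = 25)
-3828*o(R(1)) = -3828*25 = -95700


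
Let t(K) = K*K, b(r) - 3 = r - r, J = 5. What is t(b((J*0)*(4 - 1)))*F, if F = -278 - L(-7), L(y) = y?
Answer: -2439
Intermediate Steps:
b(r) = 3 (b(r) = 3 + (r - r) = 3 + 0 = 3)
t(K) = K²
F = -271 (F = -278 - 1*(-7) = -278 + 7 = -271)
t(b((J*0)*(4 - 1)))*F = 3²*(-271) = 9*(-271) = -2439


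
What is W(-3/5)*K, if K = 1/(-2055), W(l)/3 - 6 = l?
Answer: -27/3425 ≈ -0.0078832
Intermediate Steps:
W(l) = 18 + 3*l
K = -1/2055 ≈ -0.00048662
W(-3/5)*K = (18 + 3*(-3/5))*(-1/2055) = (18 + 3*(-3*⅕))*(-1/2055) = (18 + 3*(-⅗))*(-1/2055) = (18 - 9/5)*(-1/2055) = (81/5)*(-1/2055) = -27/3425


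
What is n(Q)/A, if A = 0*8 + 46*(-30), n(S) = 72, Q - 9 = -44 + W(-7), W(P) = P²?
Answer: -6/115 ≈ -0.052174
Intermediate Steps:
Q = 14 (Q = 9 + (-44 + (-7)²) = 9 + (-44 + 49) = 9 + 5 = 14)
A = -1380 (A = 0 - 1380 = -1380)
n(Q)/A = 72/(-1380) = 72*(-1/1380) = -6/115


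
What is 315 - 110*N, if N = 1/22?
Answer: 310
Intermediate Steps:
N = 1/22 ≈ 0.045455
315 - 110*N = 315 - 110*1/22 = 315 - 5 = 310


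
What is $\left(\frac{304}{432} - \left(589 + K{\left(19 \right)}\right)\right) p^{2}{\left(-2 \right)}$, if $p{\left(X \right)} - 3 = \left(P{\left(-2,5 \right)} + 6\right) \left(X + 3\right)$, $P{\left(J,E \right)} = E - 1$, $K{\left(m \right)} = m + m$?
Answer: $- \frac{2857790}{27} \approx -1.0584 \cdot 10^{5}$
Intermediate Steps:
$K{\left(m \right)} = 2 m$
$P{\left(J,E \right)} = -1 + E$ ($P{\left(J,E \right)} = E - 1 = -1 + E$)
$p{\left(X \right)} = 33 + 10 X$ ($p{\left(X \right)} = 3 + \left(\left(-1 + 5\right) + 6\right) \left(X + 3\right) = 3 + \left(4 + 6\right) \left(3 + X\right) = 3 + 10 \left(3 + X\right) = 3 + \left(30 + 10 X\right) = 33 + 10 X$)
$\left(\frac{304}{432} - \left(589 + K{\left(19 \right)}\right)\right) p^{2}{\left(-2 \right)} = \left(\frac{304}{432} - \left(589 + 2 \cdot 19\right)\right) \left(33 + 10 \left(-2\right)\right)^{2} = \left(304 \cdot \frac{1}{432} - 627\right) \left(33 - 20\right)^{2} = \left(\frac{19}{27} - 627\right) 13^{2} = \left(\frac{19}{27} - 627\right) 169 = \left(- \frac{16910}{27}\right) 169 = - \frac{2857790}{27}$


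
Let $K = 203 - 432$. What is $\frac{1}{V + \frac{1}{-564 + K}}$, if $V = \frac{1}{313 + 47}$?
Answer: $\frac{285480}{433} \approx 659.31$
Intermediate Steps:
$K = -229$ ($K = 203 - 432 = -229$)
$V = \frac{1}{360} \approx 0.0027778$
$\frac{1}{V + \frac{1}{-564 + K}} = \frac{1}{\frac{1}{360} + \frac{1}{-564 - 229}} = \frac{1}{\frac{1}{360} + \frac{1}{-793}} = \frac{1}{\frac{1}{360} - \frac{1}{793}} = \frac{1}{\frac{433}{285480}} = \frac{285480}{433}$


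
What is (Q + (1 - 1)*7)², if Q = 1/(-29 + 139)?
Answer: 1/12100 ≈ 8.2645e-5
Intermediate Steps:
Q = 1/110 ≈ 0.0090909
(Q + (1 - 1)*7)² = (1/110 + (1 - 1)*7)² = (1/110 + 0*7)² = (1/110 + 0)² = (1/110)² = 1/12100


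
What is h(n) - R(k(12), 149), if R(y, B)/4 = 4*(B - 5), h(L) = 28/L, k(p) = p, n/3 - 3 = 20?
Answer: -158948/69 ≈ -2303.6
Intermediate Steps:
n = 69 (n = 9 + 3*20 = 9 + 60 = 69)
R(y, B) = -80 + 16*B (R(y, B) = 4*(4*(B - 5)) = 4*(4*(-5 + B)) = 4*(-20 + 4*B) = -80 + 16*B)
h(n) - R(k(12), 149) = 28/69 - (-80 + 16*149) = 28*(1/69) - (-80 + 2384) = 28/69 - 1*2304 = 28/69 - 2304 = -158948/69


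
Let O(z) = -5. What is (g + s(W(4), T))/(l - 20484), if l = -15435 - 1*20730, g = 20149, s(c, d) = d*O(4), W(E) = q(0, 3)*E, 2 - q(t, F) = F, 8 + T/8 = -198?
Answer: -9463/18883 ≈ -0.50114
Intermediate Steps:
T = -1648 (T = -64 + 8*(-198) = -64 - 1584 = -1648)
q(t, F) = 2 - F
W(E) = -E (W(E) = (2 - 1*3)*E = (2 - 3)*E = -E)
s(c, d) = -5*d (s(c, d) = d*(-5) = -5*d)
l = -36165 (l = -15435 - 20730 = -36165)
(g + s(W(4), T))/(l - 20484) = (20149 - 5*(-1648))/(-36165 - 20484) = (20149 + 8240)/(-56649) = 28389*(-1/56649) = -9463/18883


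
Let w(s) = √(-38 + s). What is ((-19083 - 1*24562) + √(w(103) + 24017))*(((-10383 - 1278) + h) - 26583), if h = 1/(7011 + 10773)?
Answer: 29684330370275/17784 - 680131295*√(24017 + √65)/17784 ≈ 1.6632e+9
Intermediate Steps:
h = 1/17784 ≈ 5.6230e-5
((-19083 - 1*24562) + √(w(103) + 24017))*(((-10383 - 1278) + h) - 26583) = ((-19083 - 1*24562) + √(√(-38 + 103) + 24017))*(((-10383 - 1278) + 1/17784) - 26583) = ((-19083 - 24562) + √(√65 + 24017))*((-11661 + 1/17784) - 26583) = (-43645 + √(24017 + √65))*(-207379223/17784 - 26583) = (-43645 + √(24017 + √65))*(-680131295/17784) = 29684330370275/17784 - 680131295*√(24017 + √65)/17784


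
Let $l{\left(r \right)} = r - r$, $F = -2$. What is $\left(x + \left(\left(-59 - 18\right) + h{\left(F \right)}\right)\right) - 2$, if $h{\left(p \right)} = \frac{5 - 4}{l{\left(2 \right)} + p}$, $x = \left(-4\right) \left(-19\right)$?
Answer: $- \frac{7}{2} \approx -3.5$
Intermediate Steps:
$l{\left(r \right)} = 0$
$x = 76$
$h{\left(p \right)} = \frac{1}{p}$ ($h{\left(p \right)} = \frac{5 - 4}{0 + p} = 1 \frac{1}{p} = \frac{1}{p}$)
$\left(x + \left(\left(-59 - 18\right) + h{\left(F \right)}\right)\right) - 2 = \left(76 + \left(\left(-59 - 18\right) + \frac{1}{-2}\right)\right) - 2 = \left(76 - \frac{155}{2}\right) - 2 = - \frac{3}{2} - 2 = - \frac{7}{2}$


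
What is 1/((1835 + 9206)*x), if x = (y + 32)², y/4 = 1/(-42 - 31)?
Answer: 5329/60043431184 ≈ 8.8752e-8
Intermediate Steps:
y = -4/73 (y = 4/(-42 - 31) = 4/(-73) = 4*(-1/73) = -4/73 ≈ -0.054795)
x = 5438224/5329 (x = (-4/73 + 32)² = (2332/73)² = 5438224/5329 ≈ 1020.5)
1/((1835 + 9206)*x) = 1/((1835 + 9206)*(5438224/5329)) = (5329/5438224)/11041 = (1/11041)*(5329/5438224) = 5329/60043431184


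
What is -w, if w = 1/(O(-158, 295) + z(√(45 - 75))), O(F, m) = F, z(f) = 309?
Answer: -1/151 ≈ -0.0066225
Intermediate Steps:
w = 1/151 (w = 1/(-158 + 309) = 1/151 ≈ 0.0066225)
-w = -1*1/151 = -1/151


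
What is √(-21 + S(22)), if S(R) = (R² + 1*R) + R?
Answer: 13*√3 ≈ 22.517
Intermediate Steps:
S(R) = R² + 2*R (S(R) = (R² + R) + R = (R + R²) + R = R² + 2*R)
√(-21 + S(22)) = √(-21 + 22*(2 + 22)) = √(-21 + 22*24) = √(-21 + 528) = √507 = 13*√3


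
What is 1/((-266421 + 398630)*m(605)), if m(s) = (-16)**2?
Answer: 1/33845504 ≈ 2.9546e-8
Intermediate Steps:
m(s) = 256
1/((-266421 + 398630)*m(605)) = 1/((-266421 + 398630)*256) = (1/256)/132209 = (1/132209)*(1/256) = 1/33845504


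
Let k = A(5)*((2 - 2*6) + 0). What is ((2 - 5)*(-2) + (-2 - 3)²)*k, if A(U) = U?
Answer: -1550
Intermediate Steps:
k = -50 (k = 5*((2 - 2*6) + 0) = 5*((2 - 12) + 0) = 5*(-10 + 0) = 5*(-10) = -50)
((2 - 5)*(-2) + (-2 - 3)²)*k = ((2 - 5)*(-2) + (-2 - 3)²)*(-50) = (-3*(-2) + (-5)²)*(-50) = (6 + 25)*(-50) = 31*(-50) = -1550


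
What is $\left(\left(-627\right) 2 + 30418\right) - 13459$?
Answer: $15705$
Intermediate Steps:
$\left(\left(-627\right) 2 + 30418\right) - 13459 = \left(-1254 + 30418\right) - 13459 = 29164 - 13459 = 15705$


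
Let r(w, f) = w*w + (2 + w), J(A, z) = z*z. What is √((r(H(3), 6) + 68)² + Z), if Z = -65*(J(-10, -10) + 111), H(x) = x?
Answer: I*√6991 ≈ 83.612*I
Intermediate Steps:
J(A, z) = z²
r(w, f) = 2 + w + w² (r(w, f) = w² + (2 + w) = 2 + w + w²)
Z = -13715 (Z = -65*((-10)² + 111) = -65*(100 + 111) = -65*211 = -13715)
√((r(H(3), 6) + 68)² + Z) = √(((2 + 3 + 3²) + 68)² - 13715) = √(((2 + 3 + 9) + 68)² - 13715) = √((14 + 68)² - 13715) = √(82² - 13715) = √(6724 - 13715) = √(-6991) = I*√6991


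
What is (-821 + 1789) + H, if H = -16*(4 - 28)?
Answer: 1352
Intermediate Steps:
H = 384 (H = -16*(-24) = 384)
(-821 + 1789) + H = (-821 + 1789) + 384 = 968 + 384 = 1352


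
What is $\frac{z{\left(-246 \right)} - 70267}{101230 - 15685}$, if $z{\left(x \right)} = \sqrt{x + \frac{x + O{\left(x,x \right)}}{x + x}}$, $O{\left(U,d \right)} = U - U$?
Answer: $- \frac{70267}{85545} + \frac{i \sqrt{982}}{171090} \approx -0.8214 + 0.00018316 i$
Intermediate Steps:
$O{\left(U,d \right)} = 0$
$z{\left(x \right)} = \sqrt{\frac{1}{2} + x}$ ($z{\left(x \right)} = \sqrt{x + \frac{x + 0}{x + x}} = \sqrt{x + \frac{x}{2 x}} = \sqrt{x + x \frac{1}{2 x}} = \sqrt{x + \frac{1}{2}} = \sqrt{\frac{1}{2} + x}$)
$\frac{z{\left(-246 \right)} - 70267}{101230 - 15685} = \frac{\frac{\sqrt{2 + 4 \left(-246\right)}}{2} - 70267}{101230 - 15685} = \frac{\frac{\sqrt{2 - 984}}{2} - 70267}{85545} = \left(\frac{\sqrt{-982}}{2} - 70267\right) \frac{1}{85545} = \left(\frac{i \sqrt{982}}{2} - 70267\right) \frac{1}{85545} = \left(-70267 + \frac{i \sqrt{982}}{2}\right) \frac{1}{85545} = - \frac{70267}{85545} + \frac{i \sqrt{982}}{171090}$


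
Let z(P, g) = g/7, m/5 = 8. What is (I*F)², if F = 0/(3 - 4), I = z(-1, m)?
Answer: 0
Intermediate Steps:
m = 40 (m = 5*8 = 40)
z(P, g) = g/7 (z(P, g) = g*(⅐) = g/7)
I = 40/7 (I = (⅐)*40 = 40/7 ≈ 5.7143)
F = 0 (F = 0/(-1) = 0*(-1) = 0)
(I*F)² = ((40/7)*0)² = 0² = 0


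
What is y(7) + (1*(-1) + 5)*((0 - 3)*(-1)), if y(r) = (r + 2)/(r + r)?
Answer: 177/14 ≈ 12.643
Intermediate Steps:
y(r) = (2 + r)/(2*r) (y(r) = (2 + r)/((2*r)) = (2 + r)*(1/(2*r)) = (2 + r)/(2*r))
y(7) + (1*(-1) + 5)*((0 - 3)*(-1)) = (½)*(2 + 7)/7 + (1*(-1) + 5)*((0 - 3)*(-1)) = (½)*(⅐)*9 + (-1 + 5)*(-3*(-1)) = 9/14 + 4*3 = 9/14 + 12 = 177/14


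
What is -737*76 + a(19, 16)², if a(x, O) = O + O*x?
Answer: 46388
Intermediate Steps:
-737*76 + a(19, 16)² = -737*76 + (16*(1 + 19))² = -56012 + (16*20)² = -56012 + 320² = -56012 + 102400 = 46388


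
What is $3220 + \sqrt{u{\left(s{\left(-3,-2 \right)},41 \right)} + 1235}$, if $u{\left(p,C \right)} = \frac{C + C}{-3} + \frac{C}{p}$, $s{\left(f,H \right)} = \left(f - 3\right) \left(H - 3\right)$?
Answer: $3220 + \frac{\sqrt{1088130}}{30} \approx 3254.8$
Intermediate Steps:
$s{\left(f,H \right)} = \left(-3 + H\right) \left(-3 + f\right)$ ($s{\left(f,H \right)} = \left(-3 + f\right) \left(-3 + H\right) = \left(-3 + H\right) \left(-3 + f\right)$)
$u{\left(p,C \right)} = - \frac{2 C}{3} + \frac{C}{p}$ ($u{\left(p,C \right)} = 2 C \left(- \frac{1}{3}\right) + \frac{C}{p} = - \frac{2 C}{3} + \frac{C}{p}$)
$3220 + \sqrt{u{\left(s{\left(-3,-2 \right)},41 \right)} + 1235} = 3220 + \sqrt{\left(\left(- \frac{2}{3}\right) 41 + \frac{41}{9 - -6 - -9 - -6}\right) + 1235} = 3220 + \sqrt{\left(- \frac{82}{3} + \frac{41}{9 + 6 + 9 + 6}\right) + 1235} = 3220 + \sqrt{\left(- \frac{82}{3} + \frac{41}{30}\right) + 1235} = 3220 + \sqrt{- \frac{779}{30} + 1235} = 3220 + \sqrt{\frac{36271}{30}} = 3220 + \frac{\sqrt{1088130}}{30}$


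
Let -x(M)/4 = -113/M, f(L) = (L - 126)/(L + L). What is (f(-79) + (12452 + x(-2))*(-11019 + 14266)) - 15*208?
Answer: 6271763121/158 ≈ 3.9695e+7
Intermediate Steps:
f(L) = (-126 + L)/(2*L) (f(L) = (-126 + L)/((2*L)) = (-126 + L)*(1/(2*L)) = (-126 + L)/(2*L))
x(M) = 452/M (x(M) = -(-4)*113/M = -(-452)/M = 452/M)
(f(-79) + (12452 + x(-2))*(-11019 + 14266)) - 15*208 = ((½)*(-126 - 79)/(-79) + (12452 + 452/(-2))*(-11019 + 14266)) - 15*208 = ((½)*(-1/79)*(-205) + (12452 + 452*(-½))*3247) - 3120 = (205/158 + (12452 - 226)*3247) - 3120 = (205/158 + 12226*3247) - 3120 = (205/158 + 39697822) - 3120 = 6272256081/158 - 3120 = 6271763121/158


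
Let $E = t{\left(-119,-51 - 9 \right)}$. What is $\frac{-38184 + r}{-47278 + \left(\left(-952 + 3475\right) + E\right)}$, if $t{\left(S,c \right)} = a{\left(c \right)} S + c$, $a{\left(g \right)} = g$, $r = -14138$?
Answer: $\frac{52322}{37675} \approx 1.3888$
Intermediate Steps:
$t{\left(S,c \right)} = c + S c$ ($t{\left(S,c \right)} = c S + c = S c + c = c + S c$)
$E = 7080$ ($E = \left(-51 - 9\right) \left(1 - 119\right) = \left(-51 - 9\right) \left(-118\right) = \left(-60\right) \left(-118\right) = 7080$)
$\frac{-38184 + r}{-47278 + \left(\left(-952 + 3475\right) + E\right)} = \frac{-38184 - 14138}{-47278 + \left(\left(-952 + 3475\right) + 7080\right)} = - \frac{52322}{-47278 + \left(2523 + 7080\right)} = - \frac{52322}{-47278 + 9603} = - \frac{52322}{-37675} = \left(-52322\right) \left(- \frac{1}{37675}\right) = \frac{52322}{37675}$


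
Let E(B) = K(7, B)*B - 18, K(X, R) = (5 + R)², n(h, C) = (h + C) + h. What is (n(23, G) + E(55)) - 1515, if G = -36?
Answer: 196477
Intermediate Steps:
n(h, C) = C + 2*h (n(h, C) = (C + h) + h = C + 2*h)
E(B) = -18 + B*(5 + B)² (E(B) = (5 + B)²*B - 18 = B*(5 + B)² - 18 = -18 + B*(5 + B)²)
(n(23, G) + E(55)) - 1515 = ((-36 + 2*23) + (-18 + 55*(5 + 55)²)) - 1515 = ((-36 + 46) + (-18 + 55*60²)) - 1515 = (10 + (-18 + 55*3600)) - 1515 = (10 + (-18 + 198000)) - 1515 = (10 + 197982) - 1515 = 197992 - 1515 = 196477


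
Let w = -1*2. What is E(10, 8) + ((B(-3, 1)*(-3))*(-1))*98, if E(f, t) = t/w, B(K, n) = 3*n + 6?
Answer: 2642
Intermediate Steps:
B(K, n) = 6 + 3*n
w = -2
E(f, t) = -t/2 (E(f, t) = t/(-2) = -t/2)
E(10, 8) + ((B(-3, 1)*(-3))*(-1))*98 = -½*8 + (((6 + 3*1)*(-3))*(-1))*98 = -4 + (((6 + 3)*(-3))*(-1))*98 = -4 + ((9*(-3))*(-1))*98 = -4 - 27*(-1)*98 = -4 + 27*98 = -4 + 2646 = 2642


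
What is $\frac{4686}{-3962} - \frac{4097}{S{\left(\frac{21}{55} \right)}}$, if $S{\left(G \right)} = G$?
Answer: $- \frac{63776834}{5943} \approx -10731.0$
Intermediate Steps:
$\frac{4686}{-3962} - \frac{4097}{S{\left(\frac{21}{55} \right)}} = \frac{4686}{-3962} - \frac{4097}{21 \cdot \frac{1}{55}} = 4686 \left(- \frac{1}{3962}\right) - \frac{4097}{21 \cdot \frac{1}{55}} = - \frac{2343}{1981} - \frac{4097}{\frac{21}{55}} = - \frac{2343}{1981} - \frac{225335}{21} = - \frac{63776834}{5943}$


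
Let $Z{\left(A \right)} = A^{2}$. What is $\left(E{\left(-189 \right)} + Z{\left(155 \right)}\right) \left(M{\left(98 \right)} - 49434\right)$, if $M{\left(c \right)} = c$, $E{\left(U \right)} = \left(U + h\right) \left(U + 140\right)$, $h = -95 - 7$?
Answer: $-1888779424$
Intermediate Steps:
$h = -102$ ($h = -95 - 7 = -102$)
$E{\left(U \right)} = \left(-102 + U\right) \left(140 + U\right)$ ($E{\left(U \right)} = \left(U - 102\right) \left(U + 140\right) = \left(-102 + U\right) \left(140 + U\right)$)
$\left(E{\left(-189 \right)} + Z{\left(155 \right)}\right) \left(M{\left(98 \right)} - 49434\right) = \left(\left(-14280 + \left(-189\right)^{2} + 38 \left(-189\right)\right) + 155^{2}\right) \left(98 - 49434\right) = \left(\left(-14280 + 35721 - 7182\right) + 24025\right) \left(-49336\right) = \left(14259 + 24025\right) \left(-49336\right) = 38284 \left(-49336\right) = -1888779424$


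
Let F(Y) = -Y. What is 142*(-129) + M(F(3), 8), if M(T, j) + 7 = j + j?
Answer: -18309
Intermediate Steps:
M(T, j) = -7 + 2*j (M(T, j) = -7 + (j + j) = -7 + 2*j)
142*(-129) + M(F(3), 8) = 142*(-129) + (-7 + 2*8) = -18318 + (-7 + 16) = -18318 + 9 = -18309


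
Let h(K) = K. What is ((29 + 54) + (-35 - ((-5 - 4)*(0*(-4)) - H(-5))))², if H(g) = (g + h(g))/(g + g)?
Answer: 2401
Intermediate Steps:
H(g) = 1 (H(g) = (g + g)/(g + g) = (2*g)/((2*g)) = (2*g)*(1/(2*g)) = 1)
((29 + 54) + (-35 - ((-5 - 4)*(0*(-4)) - H(-5))))² = ((29 + 54) + (-35 - ((-5 - 4)*(0*(-4)) - 1*1)))² = (83 + (-35 - (-9*0 - 1)))² = (83 + (-35 - (0 - 1)))² = (83 + (-35 - 1*(-1)))² = (83 + (-35 + 1))² = (83 - 34)² = 49² = 2401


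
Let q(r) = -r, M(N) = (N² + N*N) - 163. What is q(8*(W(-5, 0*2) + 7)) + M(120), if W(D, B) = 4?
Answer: 28549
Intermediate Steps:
M(N) = -163 + 2*N² (M(N) = (N² + N²) - 163 = 2*N² - 163 = -163 + 2*N²)
q(8*(W(-5, 0*2) + 7)) + M(120) = -8*(4 + 7) + (-163 + 2*120²) = -8*11 + (-163 + 2*14400) = -1*88 + (-163 + 28800) = -88 + 28637 = 28549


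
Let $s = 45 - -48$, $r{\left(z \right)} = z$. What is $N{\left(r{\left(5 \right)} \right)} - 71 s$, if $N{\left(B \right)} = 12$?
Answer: $-6591$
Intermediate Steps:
$s = 93$ ($s = 45 + 48 = 93$)
$N{\left(r{\left(5 \right)} \right)} - 71 s = 12 - 6603 = -6591$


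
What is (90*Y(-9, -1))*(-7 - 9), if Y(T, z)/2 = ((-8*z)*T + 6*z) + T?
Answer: 250560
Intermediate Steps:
Y(T, z) = 2*T + 12*z - 16*T*z (Y(T, z) = 2*(((-8*z)*T + 6*z) + T) = 2*((-8*T*z + 6*z) + T) = 2*((6*z - 8*T*z) + T) = 2*(T + 6*z - 8*T*z) = 2*T + 12*z - 16*T*z)
(90*Y(-9, -1))*(-7 - 9) = (90*(2*(-9) + 12*(-1) - 16*(-9)*(-1)))*(-7 - 9) = (90*(-18 - 12 - 144))*(-16) = (90*(-174))*(-16) = -15660*(-16) = 250560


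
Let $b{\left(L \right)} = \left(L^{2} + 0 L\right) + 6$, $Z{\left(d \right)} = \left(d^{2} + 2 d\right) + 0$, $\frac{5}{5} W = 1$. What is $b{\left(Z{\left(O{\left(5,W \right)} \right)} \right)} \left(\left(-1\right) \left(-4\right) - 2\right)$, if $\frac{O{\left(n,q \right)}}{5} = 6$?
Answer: $1843212$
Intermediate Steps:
$W = 1$
$O{\left(n,q \right)} = 30$ ($O{\left(n,q \right)} = 5 \cdot 6 = 30$)
$Z{\left(d \right)} = d^{2} + 2 d$
$b{\left(L \right)} = 6 + L^{2}$ ($b{\left(L \right)} = \left(L^{2} + 0\right) + 6 = L^{2} + 6 = 6 + L^{2}$)
$b{\left(Z{\left(O{\left(5,W \right)} \right)} \right)} \left(\left(-1\right) \left(-4\right) - 2\right) = \left(6 + \left(30 \left(2 + 30\right)\right)^{2}\right) \left(\left(-1\right) \left(-4\right) - 2\right) = \left(6 + \left(30 \cdot 32\right)^{2}\right) \left(4 - 2\right) = \left(6 + 960^{2}\right) 2 = \left(6 + 921600\right) 2 = 921606 \cdot 2 = 1843212$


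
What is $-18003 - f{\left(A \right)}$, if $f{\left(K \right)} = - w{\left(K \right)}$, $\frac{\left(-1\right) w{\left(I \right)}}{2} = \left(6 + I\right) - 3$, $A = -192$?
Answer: $-17625$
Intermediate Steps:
$w{\left(I \right)} = -6 - 2 I$ ($w{\left(I \right)} = - 2 \left(\left(6 + I\right) - 3\right) = - 2 \left(3 + I\right) = -6 - 2 I$)
$f{\left(K \right)} = 6 + 2 K$ ($f{\left(K \right)} = - (-6 - 2 K) = 6 + 2 K$)
$-18003 - f{\left(A \right)} = -18003 - \left(6 + 2 \left(-192\right)\right) = -18003 - \left(6 - 384\right) = -18003 - -378 = -18003 + 378 = -17625$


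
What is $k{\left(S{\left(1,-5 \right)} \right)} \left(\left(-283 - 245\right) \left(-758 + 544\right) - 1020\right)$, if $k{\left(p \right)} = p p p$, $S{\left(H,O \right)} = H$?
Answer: $111972$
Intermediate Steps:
$k{\left(p \right)} = p^{3}$ ($k{\left(p \right)} = p^{2} p = p^{3}$)
$k{\left(S{\left(1,-5 \right)} \right)} \left(\left(-283 - 245\right) \left(-758 + 544\right) - 1020\right) = 1^{3} \left(\left(-283 - 245\right) \left(-758 + 544\right) - 1020\right) = 1 \left(\left(-528\right) \left(-214\right) - 1020\right) = 1 \left(112992 - 1020\right) = 1 \cdot 111972 = 111972$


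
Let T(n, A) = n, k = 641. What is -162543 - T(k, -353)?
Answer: -163184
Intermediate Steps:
-162543 - T(k, -353) = -162543 - 1*641 = -162543 - 641 = -163184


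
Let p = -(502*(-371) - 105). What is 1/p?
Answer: 1/186347 ≈ 5.3663e-6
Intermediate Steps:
p = 186347 (p = -(-186242 - 105) = -1*(-186347) = 186347)
1/p = 1/186347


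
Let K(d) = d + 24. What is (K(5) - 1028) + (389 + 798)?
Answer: 188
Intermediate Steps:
K(d) = 24 + d
(K(5) - 1028) + (389 + 798) = ((24 + 5) - 1028) + (389 + 798) = (29 - 1028) + 1187 = -999 + 1187 = 188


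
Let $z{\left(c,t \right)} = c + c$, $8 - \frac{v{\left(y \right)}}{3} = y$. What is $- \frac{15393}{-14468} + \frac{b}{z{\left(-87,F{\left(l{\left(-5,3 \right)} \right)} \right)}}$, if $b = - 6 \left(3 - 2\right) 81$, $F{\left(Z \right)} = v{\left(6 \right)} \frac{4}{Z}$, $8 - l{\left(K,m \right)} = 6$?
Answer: $\frac{1618305}{419572} \approx 3.857$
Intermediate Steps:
$l{\left(K,m \right)} = 2$ ($l{\left(K,m \right)} = 8 - 6 = 2$)
$v{\left(y \right)} = 24 - 3 y$
$F{\left(Z \right)} = \frac{24}{Z}$ ($F{\left(Z \right)} = \left(24 - 18\right) \frac{4}{Z} = 6 \frac{4}{Z} = \frac{24}{Z}$)
$z{\left(c,t \right)} = 2 c$
$b = -486$ ($b = \left(-6\right) 1 \cdot 81 = \left(-6\right) 81 = -486$)
$- \frac{15393}{-14468} + \frac{b}{z{\left(-87,F{\left(l{\left(-5,3 \right)} \right)} \right)}} = - \frac{15393}{-14468} - \frac{486}{2 \left(-87\right)} = \left(-15393\right) \left(- \frac{1}{14468}\right) - \frac{486}{-174} = \frac{15393}{14468} - - \frac{81}{29} = \frac{15393}{14468} + \frac{81}{29} = \frac{1618305}{419572}$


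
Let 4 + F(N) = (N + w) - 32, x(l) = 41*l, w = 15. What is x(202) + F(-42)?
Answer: 8219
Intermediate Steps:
F(N) = -21 + N (F(N) = -4 + ((N + 15) - 32) = -4 + ((15 + N) - 32) = -4 + (-17 + N) = -21 + N)
x(202) + F(-42) = 41*202 + (-21 - 42) = 8282 - 63 = 8219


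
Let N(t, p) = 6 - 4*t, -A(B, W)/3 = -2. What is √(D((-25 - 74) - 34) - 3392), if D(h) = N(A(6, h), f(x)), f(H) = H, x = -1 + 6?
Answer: I*√3410 ≈ 58.395*I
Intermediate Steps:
A(B, W) = 6 (A(B, W) = -3*(-2) = 6)
x = 5
D(h) = -18 (D(h) = 6 - 4*6 = 6 - 24 = -18)
√(D((-25 - 74) - 34) - 3392) = √(-18 - 3392) = √(-3410) = I*√3410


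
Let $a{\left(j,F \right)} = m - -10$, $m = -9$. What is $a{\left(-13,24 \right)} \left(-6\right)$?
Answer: $-6$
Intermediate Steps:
$a{\left(j,F \right)} = 1$ ($a{\left(j,F \right)} = -9 - -10 = -9 + 10 = 1$)
$a{\left(-13,24 \right)} \left(-6\right) = 1 \left(-6\right) = -6$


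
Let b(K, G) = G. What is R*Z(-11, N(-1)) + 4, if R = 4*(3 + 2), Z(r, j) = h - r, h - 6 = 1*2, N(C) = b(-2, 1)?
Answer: 384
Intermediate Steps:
N(C) = 1
h = 8 (h = 6 + 1*2 = 6 + 2 = 8)
Z(r, j) = 8 - r
R = 20 (R = 4*5 = 20)
R*Z(-11, N(-1)) + 4 = 20*(8 - 1*(-11)) + 4 = 20*(8 + 11) + 4 = 20*19 + 4 = 380 + 4 = 384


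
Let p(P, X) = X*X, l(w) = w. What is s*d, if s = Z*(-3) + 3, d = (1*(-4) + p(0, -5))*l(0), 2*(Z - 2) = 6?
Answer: 0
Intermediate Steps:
Z = 5 (Z = 2 + (½)*6 = 2 + 3 = 5)
p(P, X) = X²
d = 0 (d = (1*(-4) + (-5)²)*0 = (-4 + 25)*0 = 21*0 = 0)
s = -12 (s = 5*(-3) + 3 = -15 + 3 = -12)
s*d = -12*0 = 0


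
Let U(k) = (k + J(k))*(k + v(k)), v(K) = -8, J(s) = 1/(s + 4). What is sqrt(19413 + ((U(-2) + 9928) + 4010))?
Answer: sqrt(33366) ≈ 182.66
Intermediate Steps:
J(s) = 1/(4 + s)
U(k) = (-8 + k)*(k + 1/(4 + k)) (U(k) = (k + 1/(4 + k))*(k - 8) = (k + 1/(4 + k))*(-8 + k) = (-8 + k)*(k + 1/(4 + k)))
sqrt(19413 + ((U(-2) + 9928) + 4010)) = sqrt(19413 + (((-8 - 2 - 2*(-8 - 2)*(4 - 2))/(4 - 2) + 9928) + 4010)) = sqrt(19413 + (((-8 - 2 - 2*(-10)*2)/2 + 9928) + 4010)) = sqrt(19413 + (((-8 - 2 + 40)/2 + 9928) + 4010)) = sqrt(19413 + (((1/2)*30 + 9928) + 4010)) = sqrt(19413 + ((15 + 9928) + 4010)) = sqrt(19413 + (9943 + 4010)) = sqrt(19413 + 13953) = sqrt(33366)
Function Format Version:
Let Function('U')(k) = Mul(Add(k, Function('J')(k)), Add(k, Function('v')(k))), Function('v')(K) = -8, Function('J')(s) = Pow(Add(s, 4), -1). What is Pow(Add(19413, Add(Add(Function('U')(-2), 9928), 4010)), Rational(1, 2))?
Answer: Pow(33366, Rational(1, 2)) ≈ 182.66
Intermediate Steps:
Function('J')(s) = Pow(Add(4, s), -1)
Function('U')(k) = Mul(Add(-8, k), Add(k, Pow(Add(4, k), -1))) (Function('U')(k) = Mul(Add(k, Pow(Add(4, k), -1)), Add(k, -8)) = Mul(Add(k, Pow(Add(4, k), -1)), Add(-8, k)) = Mul(Add(-8, k), Add(k, Pow(Add(4, k), -1))))
Pow(Add(19413, Add(Add(Function('U')(-2), 9928), 4010)), Rational(1, 2)) = Pow(Add(19413, Add(Add(Mul(Pow(Add(4, -2), -1), Add(-8, -2, Mul(-2, Add(-8, -2), Add(4, -2)))), 9928), 4010)), Rational(1, 2)) = Pow(Add(19413, Add(Add(Mul(Pow(2, -1), Add(-8, -2, Mul(-2, -10, 2))), 9928), 4010)), Rational(1, 2)) = Pow(Add(19413, Add(Add(Mul(Rational(1, 2), Add(-8, -2, 40)), 9928), 4010)), Rational(1, 2)) = Pow(Add(19413, Add(Add(Mul(Rational(1, 2), 30), 9928), 4010)), Rational(1, 2)) = Pow(Add(19413, Add(Add(15, 9928), 4010)), Rational(1, 2)) = Pow(Add(19413, Add(9943, 4010)), Rational(1, 2)) = Pow(Add(19413, 13953), Rational(1, 2)) = Pow(33366, Rational(1, 2))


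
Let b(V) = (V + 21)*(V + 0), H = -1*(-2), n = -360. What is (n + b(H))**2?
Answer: 98596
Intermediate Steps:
H = 2
b(V) = V*(21 + V) (b(V) = (21 + V)*V = V*(21 + V))
(n + b(H))**2 = (-360 + 2*(21 + 2))**2 = (-360 + 2*23)**2 = (-360 + 46)**2 = (-314)**2 = 98596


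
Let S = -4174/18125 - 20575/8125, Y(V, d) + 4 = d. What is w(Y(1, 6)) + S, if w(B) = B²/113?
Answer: -72613381/26625625 ≈ -2.7272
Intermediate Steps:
Y(V, d) = -4 + d
S = -650937/235625 (S = -4174*1/18125 - 20575*1/8125 = -4174/18125 - 823/325 = -650937/235625 ≈ -2.7626)
w(B) = B²/113 (w(B) = B²*(1/113) = B²/113)
w(Y(1, 6)) + S = (-4 + 6)²/113 - 650937/235625 = (1/113)*2² - 650937/235625 = (1/113)*4 - 650937/235625 = 4/113 - 650937/235625 = -72613381/26625625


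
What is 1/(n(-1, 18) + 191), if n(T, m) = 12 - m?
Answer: 1/185 ≈ 0.0054054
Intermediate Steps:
1/(n(-1, 18) + 191) = 1/((12 - 1*18) + 191) = 1/((12 - 18) + 191) = 1/(-6 + 191) = 1/185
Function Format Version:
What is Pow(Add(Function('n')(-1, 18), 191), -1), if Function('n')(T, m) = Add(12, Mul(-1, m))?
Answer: Rational(1, 185) ≈ 0.0054054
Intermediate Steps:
Pow(Add(Function('n')(-1, 18), 191), -1) = Pow(Add(Add(12, Mul(-1, 18)), 191), -1) = Pow(Add(Add(12, -18), 191), -1) = Pow(Add(-6, 191), -1) = Pow(185, -1) = Rational(1, 185)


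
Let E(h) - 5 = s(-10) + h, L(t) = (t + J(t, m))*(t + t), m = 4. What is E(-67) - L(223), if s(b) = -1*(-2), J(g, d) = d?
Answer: -101302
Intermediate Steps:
s(b) = 2
L(t) = 2*t*(4 + t) (L(t) = (t + 4)*(t + t) = (4 + t)*(2*t) = 2*t*(4 + t))
E(h) = 7 + h (E(h) = 5 + (2 + h) = 7 + h)
E(-67) - L(223) = (7 - 67) - 2*223*(4 + 223) = -60 - 2*223*227 = -60 - 1*101242 = -60 - 101242 = -101302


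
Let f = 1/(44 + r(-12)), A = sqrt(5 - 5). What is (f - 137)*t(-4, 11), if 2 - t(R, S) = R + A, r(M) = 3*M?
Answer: -3285/4 ≈ -821.25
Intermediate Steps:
A = 0 (A = sqrt(0) = 0)
t(R, S) = 2 - R (t(R, S) = 2 - (R + 0) = 2 - R)
f = 1/8 (f = 1/(44 + 3*(-12)) = 1/(44 - 36) = 1/8 ≈ 0.12500)
(f - 137)*t(-4, 11) = (1/8 - 137)*(2 - 1*(-4)) = -1095*(2 + 4)/8 = -1095/8*6 = -3285/4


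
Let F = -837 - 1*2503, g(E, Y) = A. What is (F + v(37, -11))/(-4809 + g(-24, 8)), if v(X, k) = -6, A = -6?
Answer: 3346/4815 ≈ 0.69491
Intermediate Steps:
g(E, Y) = -6
F = -3340 (F = -837 - 2503 = -3340)
(F + v(37, -11))/(-4809 + g(-24, 8)) = (-3340 - 6)/(-4809 - 6) = -3346/(-4815) = -3346*(-1/4815) = 3346/4815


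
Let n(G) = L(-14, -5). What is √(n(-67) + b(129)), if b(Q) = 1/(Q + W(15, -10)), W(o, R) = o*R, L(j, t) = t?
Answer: I*√2226/21 ≈ 2.2467*I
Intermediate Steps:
W(o, R) = R*o
n(G) = -5
b(Q) = 1/(-150 + Q) (b(Q) = 1/(Q - 10*15) = 1/(Q - 150) = 1/(-150 + Q))
√(n(-67) + b(129)) = √(-5 + 1/(-150 + 129)) = √(-5 + 1/(-21)) = √(-5 - 1/21) = √(-106/21) = I*√2226/21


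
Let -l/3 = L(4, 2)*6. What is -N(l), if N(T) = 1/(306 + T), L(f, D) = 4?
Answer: -1/234 ≈ -0.0042735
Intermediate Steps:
l = -72 (l = -12*6 = -3*24 = -72)
-N(l) = -1/(306 - 72) = -1/234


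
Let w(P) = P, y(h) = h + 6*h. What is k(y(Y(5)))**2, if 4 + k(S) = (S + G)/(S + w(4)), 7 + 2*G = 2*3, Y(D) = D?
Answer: 6561/676 ≈ 9.7056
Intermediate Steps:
y(h) = 7*h
G = -1/2 (G = -7/2 + (2*3)/2 = -7/2 + (1/2)*6 = -7/2 + 3 = -1/2 ≈ -0.50000)
k(S) = -4 + (-1/2 + S)/(4 + S) (k(S) = -4 + (S - 1/2)/(S + 4) = -4 + (-1/2 + S)/(4 + S))
k(y(Y(5)))**2 = (3*(-11 - 14*5)/(2*(4 + 7*5)))**2 = (3*(-11 - 2*35)/(2*(4 + 35)))**2 = ((3/2)*(-11 - 70)/39)**2 = ((3/2)*(1/39)*(-81))**2 = (-81/26)**2 = 6561/676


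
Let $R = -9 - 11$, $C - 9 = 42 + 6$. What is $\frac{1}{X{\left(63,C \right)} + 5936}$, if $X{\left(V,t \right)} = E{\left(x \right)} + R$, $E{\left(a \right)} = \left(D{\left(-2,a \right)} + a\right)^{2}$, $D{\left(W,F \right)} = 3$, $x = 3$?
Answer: $\frac{1}{5952} \approx 0.00016801$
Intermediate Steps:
$C = 57$ ($C = 9 + \left(42 + 6\right) = 9 + 48 = 57$)
$R = -20$
$E{\left(a \right)} = \left(3 + a\right)^{2}$
$X{\left(V,t \right)} = 16$ ($X{\left(V,t \right)} = \left(3 + 3\right)^{2} - 20 = 6^{2} - 20 = 36 - 20 = 16$)
$\frac{1}{X{\left(63,C \right)} + 5936} = \frac{1}{16 + 5936} = \frac{1}{5952}$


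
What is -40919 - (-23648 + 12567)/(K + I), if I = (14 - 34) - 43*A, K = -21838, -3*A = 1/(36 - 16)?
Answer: -53663355463/1311437 ≈ -40920.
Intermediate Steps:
A = -1/60 (A = -1/(3*(36 - 16)) = -⅓/20 = -⅓*1/20 = -1/60 ≈ -0.016667)
I = -1157/60 (I = (14 - 34) - 43*(-1/60) = -20 + 43/60 = -1157/60 ≈ -19.283)
-40919 - (-23648 + 12567)/(K + I) = -40919 - (-23648 + 12567)/(-21838 - 1157/60) = -40919 - (-11081)/(-1311437/60) = -40919 - (-11081)*(-60)/1311437 = -40919 - 1*664860/1311437 = -40919 - 664860/1311437 = -53663355463/1311437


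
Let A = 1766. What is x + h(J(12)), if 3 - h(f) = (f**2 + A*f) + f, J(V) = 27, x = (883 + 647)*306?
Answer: 419745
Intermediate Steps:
x = 468180 (x = 1530*306 = 468180)
h(f) = 3 - f**2 - 1767*f (h(f) = 3 - ((f**2 + 1766*f) + f) = 3 - (f**2 + 1767*f) = 3 + (-f**2 - 1767*f) = 3 - f**2 - 1767*f)
x + h(J(12)) = 468180 + (3 - 1*27**2 - 1767*27) = 468180 + (3 - 1*729 - 47709) = 468180 + (3 - 729 - 47709) = 468180 - 48435 = 419745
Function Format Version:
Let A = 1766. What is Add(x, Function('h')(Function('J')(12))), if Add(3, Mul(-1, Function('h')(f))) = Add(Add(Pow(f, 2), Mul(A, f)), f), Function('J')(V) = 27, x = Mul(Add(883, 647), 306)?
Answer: 419745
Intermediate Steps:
x = 468180 (x = Mul(1530, 306) = 468180)
Function('h')(f) = Add(3, Mul(-1, Pow(f, 2)), Mul(-1767, f)) (Function('h')(f) = Add(3, Mul(-1, Add(Add(Pow(f, 2), Mul(1766, f)), f))) = Add(3, Mul(-1, Add(Pow(f, 2), Mul(1767, f)))) = Add(3, Add(Mul(-1, Pow(f, 2)), Mul(-1767, f))) = Add(3, Mul(-1, Pow(f, 2)), Mul(-1767, f)))
Add(x, Function('h')(Function('J')(12))) = Add(468180, Add(3, Mul(-1, Pow(27, 2)), Mul(-1767, 27))) = Add(468180, Add(3, Mul(-1, 729), -47709)) = Add(468180, Add(3, -729, -47709)) = Add(468180, -48435) = 419745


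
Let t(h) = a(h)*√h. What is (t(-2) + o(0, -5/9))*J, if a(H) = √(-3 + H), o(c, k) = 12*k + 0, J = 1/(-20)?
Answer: ⅓ + √10/20 ≈ 0.49145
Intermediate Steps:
J = -1/20 ≈ -0.050000
o(c, k) = 12*k
t(h) = √h*√(-3 + h) (t(h) = √(-3 + h)*√h = √h*√(-3 + h))
(t(-2) + o(0, -5/9))*J = (√(-2)*√(-3 - 2) + 12*(-5/9))*(-1/20) = ((I*√2)*√(-5) + 12*(-5*⅑))*(-1/20) = ((I*√2)*(I*√5) + 12*(-5/9))*(-1/20) = (-√10 - 20/3)*(-1/20) = (-20/3 - √10)*(-1/20) = ⅓ + √10/20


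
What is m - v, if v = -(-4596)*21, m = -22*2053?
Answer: -141682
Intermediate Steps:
m = -45166
v = 96516 (v = -4596*(-21) = 96516)
m - v = -45166 - 1*96516 = -45166 - 96516 = -141682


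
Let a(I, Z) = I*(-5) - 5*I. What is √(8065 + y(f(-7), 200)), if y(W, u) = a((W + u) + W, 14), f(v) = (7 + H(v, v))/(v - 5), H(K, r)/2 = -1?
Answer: 2*√13665/3 ≈ 77.932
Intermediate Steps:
H(K, r) = -2 (H(K, r) = 2*(-1) = -2)
f(v) = 5/(-5 + v) (f(v) = (7 - 2)/(v - 5) = 5/(-5 + v))
a(I, Z) = -10*I (a(I, Z) = -5*I - 5*I = -10*I)
y(W, u) = -20*W - 10*u (y(W, u) = -10*((W + u) + W) = -10*(u + 2*W) = -20*W - 10*u)
√(8065 + y(f(-7), 200)) = √(8065 + (-100/(-5 - 7) - 10*200)) = √(8065 + (-100/(-12) - 2000)) = √(8065 + (-100*(-1)/12 - 2000)) = √(8065 + (-20*(-5/12) - 2000)) = √(8065 + (25/3 - 2000)) = √(8065 - 5975/3) = √(18220/3) = 2*√13665/3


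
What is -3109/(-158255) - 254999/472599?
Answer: -38885556454/74791154745 ≈ -0.51992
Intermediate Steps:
-3109/(-158255) - 254999/472599 = -3109*(-1/158255) - 254999*1/472599 = 3109/158255 - 254999/472599 = -38885556454/74791154745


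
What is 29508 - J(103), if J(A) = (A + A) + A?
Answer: 29199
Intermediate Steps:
J(A) = 3*A (J(A) = 2*A + A = 3*A)
29508 - J(103) = 29508 - 3*103 = 29508 - 1*309 = 29508 - 309 = 29199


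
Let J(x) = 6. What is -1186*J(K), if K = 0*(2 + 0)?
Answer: -7116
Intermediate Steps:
K = 0 (K = 0*2 = 0)
-1186*J(K) = -1186*6 = -7116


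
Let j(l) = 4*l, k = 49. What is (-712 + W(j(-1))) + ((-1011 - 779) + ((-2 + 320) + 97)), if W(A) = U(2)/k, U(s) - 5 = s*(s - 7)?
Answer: -102268/49 ≈ -2087.1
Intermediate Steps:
U(s) = 5 + s*(-7 + s) (U(s) = 5 + s*(s - 7) = 5 + s*(-7 + s))
W(A) = -5/49 (W(A) = (5 + 2**2 - 7*2)/49 = (5 + 4 - 14)*(1/49) = -5*1/49 = -5/49)
(-712 + W(j(-1))) + ((-1011 - 779) + ((-2 + 320) + 97)) = (-712 - 5/49) + ((-1011 - 779) + ((-2 + 320) + 97)) = -34893/49 + (-1790 + (318 + 97)) = -34893/49 + (-1790 + 415) = -34893/49 - 1375 = -102268/49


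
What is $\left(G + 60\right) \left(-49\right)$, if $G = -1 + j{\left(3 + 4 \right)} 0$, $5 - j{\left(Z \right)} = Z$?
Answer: $-2891$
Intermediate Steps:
$j{\left(Z \right)} = 5 - Z$
$G = -1$ ($G = -1 + \left(5 - \left(3 + 4\right)\right) 0 = -1 + \left(5 - 7\right) 0 = -1 - 0 = -1 + 0 = -1$)
$\left(G + 60\right) \left(-49\right) = \left(-1 + 60\right) \left(-49\right) = 59 \left(-49\right) = -2891$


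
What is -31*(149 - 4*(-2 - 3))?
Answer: -5239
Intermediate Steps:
-31*(149 - 4*(-2 - 3)) = -31*(149 - 4*(-5)) = -31*(149 + 20) = -31*169 = -5239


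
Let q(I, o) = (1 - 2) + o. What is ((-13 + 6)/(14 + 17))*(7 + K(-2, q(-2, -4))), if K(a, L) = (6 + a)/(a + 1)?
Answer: -21/31 ≈ -0.67742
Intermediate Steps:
q(I, o) = -1 + o
K(a, L) = (6 + a)/(1 + a)
((-13 + 6)/(14 + 17))*(7 + K(-2, q(-2, -4))) = ((-13 + 6)/(14 + 17))*(7 + (6 - 2)/(1 - 2)) = (-7/31)*(7 + 4/(-1)) = (-7*1/31)*(7 - 1*4) = -7*(7 - 4)/31 = -7/31*3 = -21/31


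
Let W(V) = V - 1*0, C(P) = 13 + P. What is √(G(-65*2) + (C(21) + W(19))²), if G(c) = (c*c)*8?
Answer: √138009 ≈ 371.50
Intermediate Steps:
G(c) = 8*c² (G(c) = c²*8 = 8*c²)
W(V) = V (W(V) = V + 0 = V)
√(G(-65*2) + (C(21) + W(19))²) = √(8*(-65*2)² + ((13 + 21) + 19)²) = √(8*(-130)² + (34 + 19)²) = √(8*16900 + 53²) = √(135200 + 2809) = √138009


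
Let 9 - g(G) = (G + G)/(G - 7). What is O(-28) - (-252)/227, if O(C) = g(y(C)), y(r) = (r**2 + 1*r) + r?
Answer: 189169/23381 ≈ 8.0907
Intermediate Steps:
y(r) = r**2 + 2*r (y(r) = (r**2 + r) + r = (r + r**2) + r = r**2 + 2*r)
g(G) = 9 - 2*G/(-7 + G) (g(G) = 9 - (G + G)/(G - 7) = 9 - 2*G/(-7 + G))
O(C) = 7*(-9 + C*(2 + C))/(-7 + C*(2 + C))
O(-28) - (-252)/227 = 7*(-9 - 28*(2 - 28))/(-7 - 28*(2 - 28)) - (-252)/227 = 7*(-9 - 28*(-26))/(-7 - 28*(-26)) - (-252)/227 = 7*(-9 + 728)/(-7 + 728) - 3*(-84/227) = 7*719/721 + 252/227 = 7*(1/721)*719 + 252/227 = 719/103 + 252/227 = 189169/23381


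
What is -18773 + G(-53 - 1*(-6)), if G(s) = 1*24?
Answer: -18749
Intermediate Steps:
G(s) = 24
-18773 + G(-53 - 1*(-6)) = -18773 + 24 = -18749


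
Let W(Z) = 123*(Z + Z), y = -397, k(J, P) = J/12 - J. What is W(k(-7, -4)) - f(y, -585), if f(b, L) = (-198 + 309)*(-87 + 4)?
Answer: 21583/2 ≈ 10792.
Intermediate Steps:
k(J, P) = -11*J/12 (k(J, P) = J*(1/12) - J = J/12 - J = -11*J/12)
W(Z) = 246*Z (W(Z) = 123*(2*Z) = 246*Z)
f(b, L) = -9213 (f(b, L) = 111*(-83) = -9213)
W(k(-7, -4)) - f(y, -585) = 246*(-11/12*(-7)) - 1*(-9213) = 246*(77/12) + 9213 = 3157/2 + 9213 = 21583/2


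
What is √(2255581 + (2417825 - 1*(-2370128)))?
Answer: √7043534 ≈ 2654.0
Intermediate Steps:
√(2255581 + (2417825 - 1*(-2370128))) = √(2255581 + (2417825 + 2370128)) = √(2255581 + 4787953) = √7043534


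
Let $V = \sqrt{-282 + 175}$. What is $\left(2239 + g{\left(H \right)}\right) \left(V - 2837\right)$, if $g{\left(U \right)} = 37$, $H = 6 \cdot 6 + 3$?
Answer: $-6457012 + 2276 i \sqrt{107} \approx -6.457 \cdot 10^{6} + 23543.0 i$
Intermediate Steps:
$H = 39$ ($H = 36 + 3 = 39$)
$V = i \sqrt{107}$ ($V = \sqrt{-107} = i \sqrt{107} \approx 10.344 i$)
$\left(2239 + g{\left(H \right)}\right) \left(V - 2837\right) = \left(2239 + 37\right) \left(i \sqrt{107} - 2837\right) = 2276 \left(-2837 + i \sqrt{107}\right) = -6457012 + 2276 i \sqrt{107}$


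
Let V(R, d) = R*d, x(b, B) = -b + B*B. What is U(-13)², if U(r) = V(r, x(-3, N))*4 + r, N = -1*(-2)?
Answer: 142129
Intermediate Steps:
N = 2
x(b, B) = B² - b (x(b, B) = -b + B² = B² - b)
U(r) = 29*r (U(r) = (r*(2² - 1*(-3)))*4 + r = (r*(4 + 3))*4 + r = (r*7)*4 + r = (7*r)*4 + r = 28*r + r = 29*r)
U(-13)² = (29*(-13))² = (-377)² = 142129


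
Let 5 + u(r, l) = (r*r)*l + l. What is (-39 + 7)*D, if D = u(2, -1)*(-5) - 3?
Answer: -1504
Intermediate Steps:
u(r, l) = -5 + l + l*r² (u(r, l) = -5 + ((r*r)*l + l) = -5 + (r²*l + l) = -5 + (l*r² + l) = -5 + (l + l*r²) = -5 + l + l*r²)
D = 47 (D = (-5 - 1 - 1*2²)*(-5) - 3 = (-5 - 1 - 1*4)*(-5) - 3 = (-5 - 1 - 4)*(-5) - 3 = -10*(-5) - 3 = 50 - 3 = 47)
(-39 + 7)*D = (-39 + 7)*47 = -32*47 = -1504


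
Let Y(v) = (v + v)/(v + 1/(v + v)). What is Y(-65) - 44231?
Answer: -373779281/8451 ≈ -44229.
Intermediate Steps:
Y(v) = 2*v/(v + 1/(2*v)) (Y(v) = (2*v)/(v + 1/(2*v)) = 2*v/(v + 1/(2*v)))
Y(-65) - 44231 = 4*(-65)²/(1 + 2*(-65)²) - 44231 = 4*4225/(1 + 2*4225) - 44231 = 4*4225/(1 + 8450) - 44231 = 4*4225/8451 - 44231 = 4*4225*(1/8451) - 44231 = 16900/8451 - 44231 = -373779281/8451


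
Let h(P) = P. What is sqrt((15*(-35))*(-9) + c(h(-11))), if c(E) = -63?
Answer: 3*sqrt(518) ≈ 68.279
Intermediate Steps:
sqrt((15*(-35))*(-9) + c(h(-11))) = sqrt((15*(-35))*(-9) - 63) = sqrt(-525*(-9) - 63) = sqrt(4725 - 63) = sqrt(4662) = 3*sqrt(518)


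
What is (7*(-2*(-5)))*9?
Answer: 630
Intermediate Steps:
(7*(-2*(-5)))*9 = (7*10)*9 = 70*9 = 630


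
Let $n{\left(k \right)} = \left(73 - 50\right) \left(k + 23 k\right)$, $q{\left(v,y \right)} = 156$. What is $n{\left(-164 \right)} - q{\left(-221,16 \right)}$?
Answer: $-90684$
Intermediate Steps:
$n{\left(k \right)} = 552 k$ ($n{\left(k \right)} = 23 \cdot 24 k = 552 k$)
$n{\left(-164 \right)} - q{\left(-221,16 \right)} = 552 \left(-164\right) - 156 = -90528 - 156 = -90684$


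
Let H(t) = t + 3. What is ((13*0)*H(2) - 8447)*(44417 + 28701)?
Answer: -617627746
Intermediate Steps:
H(t) = 3 + t
((13*0)*H(2) - 8447)*(44417 + 28701) = ((13*0)*(3 + 2) - 8447)*(44417 + 28701) = (0*5 - 8447)*73118 = (0 - 8447)*73118 = -8447*73118 = -617627746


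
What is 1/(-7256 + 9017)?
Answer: 1/1761 ≈ 0.00056786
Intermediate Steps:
1/(-7256 + 9017) = 1/1761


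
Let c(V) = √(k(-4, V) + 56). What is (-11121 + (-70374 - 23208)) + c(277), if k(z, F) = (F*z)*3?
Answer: -104703 + 2*I*√817 ≈ -1.047e+5 + 57.166*I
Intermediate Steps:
k(z, F) = 3*F*z
c(V) = √(56 - 12*V) (c(V) = √(3*V*(-4) + 56) = √(-12*V + 56) = √(56 - 12*V))
(-11121 + (-70374 - 23208)) + c(277) = (-11121 + (-70374 - 23208)) + 2*√(14 - 3*277) = (-11121 - 93582) + 2*√(14 - 831) = -104703 + 2*√(-817) = -104703 + 2*(I*√817) = -104703 + 2*I*√817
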